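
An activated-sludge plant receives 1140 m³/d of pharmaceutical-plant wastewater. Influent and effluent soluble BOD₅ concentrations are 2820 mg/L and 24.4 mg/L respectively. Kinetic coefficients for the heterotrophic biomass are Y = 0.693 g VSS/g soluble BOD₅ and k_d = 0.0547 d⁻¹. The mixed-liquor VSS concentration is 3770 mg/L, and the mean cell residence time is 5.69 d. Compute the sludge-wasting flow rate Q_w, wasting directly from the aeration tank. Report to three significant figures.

Rearranging the biomass balance for a CMAS with decay, V = Y·Q·ΔS·θ_c / [X·(1+k_d θ_c)] = 0.693 × 1140 × (2820 − 24.4) × 5.69 / [3770 × (1 + 0.0547 × 5.69)] = 1.26×10^7 / 4943 = 2542 m³.
For wasting at MLVSS concentration, Q_w = V/θ_c = 2542/5.69 = 446.8 m³/d.

Q_w ≈ 447 m³/d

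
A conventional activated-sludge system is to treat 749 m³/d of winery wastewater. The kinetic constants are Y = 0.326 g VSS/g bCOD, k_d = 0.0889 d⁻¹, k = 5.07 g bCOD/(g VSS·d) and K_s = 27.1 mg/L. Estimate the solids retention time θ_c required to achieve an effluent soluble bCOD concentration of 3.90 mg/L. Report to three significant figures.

θ_c ≈ 8.40 d

From 1/θ_c = Y·k·S/(K_s + S) − k_d: Y·k·S/(K_s+S) = 0.326 × 5.07 × 3.90 / (27.1 + 3.90) = 0.2079 d⁻¹.
θ_c = 1/(μ − k_d) = 1/(0.2079 − 0.0889) = 1/0.1190 = 8.401 d.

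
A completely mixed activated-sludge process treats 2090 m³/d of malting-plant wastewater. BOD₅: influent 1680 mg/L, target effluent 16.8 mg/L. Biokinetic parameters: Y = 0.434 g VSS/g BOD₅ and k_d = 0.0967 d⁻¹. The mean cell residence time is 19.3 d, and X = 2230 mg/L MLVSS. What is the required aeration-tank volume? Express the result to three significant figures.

Steady-state biomass mass balance: V·X·(1 + k_d·θ_c) = Y·Q·(S₀ − S)·θ_c, so V = 0.434 × 2090 × (1680 − 16.8) × 19.3 / [2230 × (1 + 0.0967 × 19.3)] = 2.91×10^7 / 6392 = 4555 m³.

V ≈ 4560 m³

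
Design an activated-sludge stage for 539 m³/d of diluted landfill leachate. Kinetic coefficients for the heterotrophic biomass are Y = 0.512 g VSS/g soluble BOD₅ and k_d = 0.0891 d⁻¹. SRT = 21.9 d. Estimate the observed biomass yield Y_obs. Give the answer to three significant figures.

Y_obs = Y / (1 + k_d θ_c) = 0.512 / (1 + 0.0891 × 21.9) = 0.512 / 2.951 = 0.1735.

Y_obs ≈ 0.173 g VSS/g soluble BOD₅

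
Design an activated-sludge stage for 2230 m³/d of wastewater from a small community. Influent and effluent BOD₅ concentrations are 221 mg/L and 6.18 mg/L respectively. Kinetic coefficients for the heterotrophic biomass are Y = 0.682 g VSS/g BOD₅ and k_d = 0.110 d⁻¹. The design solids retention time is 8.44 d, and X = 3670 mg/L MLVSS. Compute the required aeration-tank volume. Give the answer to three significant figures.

Rearranging the biomass balance for a CMAS with decay, V = Y·Q·ΔS·θ_c / [X·(1+k_d θ_c)] = 0.682 × 2230 × (221 − 6.18) × 8.44 / [3670 × (1 + 0.110 × 8.44)] = 2.76×10^6 / 7077 = 389.6 m³.

V ≈ 390 m³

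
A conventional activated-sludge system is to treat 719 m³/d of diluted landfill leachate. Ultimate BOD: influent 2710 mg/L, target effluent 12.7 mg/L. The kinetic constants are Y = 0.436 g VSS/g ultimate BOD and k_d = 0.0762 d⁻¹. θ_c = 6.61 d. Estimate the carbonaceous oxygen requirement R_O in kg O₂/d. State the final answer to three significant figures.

Correct the yield for decay: Y_obs = Y/(1 + k_d θ_c) = 0.436 / (1 + 0.0762 × 6.61) = 0.436 / 1.504 = 0.2900.
Substrate removed = Q·(S₀ − S) = 719 m³/d × (2710 − 12.7) g/m³ = 1.94×10^6 g/d = 1939 kg/d.
Biomass synthesised: P_X = Y_obs × 1939 = 562.3 kg VSS/d.
Carbonaceous O₂ demand = substrate oxidised − cell-mass equivalent = 1939 − 1.42 × 562.3 = 1141 kg O₂/d.

R_O ≈ 1140 kg O₂/d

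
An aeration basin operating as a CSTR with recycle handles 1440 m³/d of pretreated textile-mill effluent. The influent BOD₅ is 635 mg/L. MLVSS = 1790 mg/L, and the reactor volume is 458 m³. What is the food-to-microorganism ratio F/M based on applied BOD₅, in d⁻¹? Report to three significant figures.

Food-to-microorganism ratio F/M = Q S₀ / (V X) = 1440 × 635 / (458.0 × 1790) = 1.115 d⁻¹.

F/M ≈ 1.12 d⁻¹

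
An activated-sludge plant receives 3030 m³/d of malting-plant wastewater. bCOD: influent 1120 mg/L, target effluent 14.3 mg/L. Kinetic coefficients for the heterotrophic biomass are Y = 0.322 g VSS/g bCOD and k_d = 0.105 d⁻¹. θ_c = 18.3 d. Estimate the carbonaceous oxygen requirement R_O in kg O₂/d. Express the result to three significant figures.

Correct the yield for decay: Y_obs = Y/(1 + k_d θ_c) = 0.322 / (1 + 0.105 × 18.3) = 0.322 / 2.921 = 0.1102.
Substrate removed = Q·(S₀ − S) = 3030 m³/d × (1120 − 14.3) g/m³ = 3.35×10^6 g/d = 3350 kg/d.
Net sludge production P_X = 0.1102 × 3350 = 369.3 kg VSS/d.
R_O = Q·(S₀ − S) − 1.42·P_X = 3350 − 1.42 × 369.3 = 2826 kg O₂/d.

R_O ≈ 2830 kg O₂/d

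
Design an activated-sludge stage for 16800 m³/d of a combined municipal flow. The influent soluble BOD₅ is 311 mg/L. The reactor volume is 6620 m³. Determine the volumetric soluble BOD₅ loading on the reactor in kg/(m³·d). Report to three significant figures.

Applied soluble BOD₅ load per unit volume = Q·S₀/V = (16800 × 311/1000)/6620 = 0.7892 kg soluble BOD₅·m⁻³·d⁻¹.

L_v ≈ 0.789 kg soluble BOD₅/(m³·d)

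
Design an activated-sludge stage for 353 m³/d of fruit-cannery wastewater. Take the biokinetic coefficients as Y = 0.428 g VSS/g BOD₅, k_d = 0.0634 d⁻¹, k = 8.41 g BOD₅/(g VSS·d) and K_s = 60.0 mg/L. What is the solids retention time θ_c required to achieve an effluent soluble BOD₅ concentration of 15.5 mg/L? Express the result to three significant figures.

θ_c ≈ 1.48 d

At the target effluent, Y k S/(K_s+S) = 0.428×8.41×15.5/75.50 = 0.7390 d⁻¹.
1/θ_c = 0.7390 − 0.0634 = 0.6756 d⁻¹, so θ_c = 1.480 d.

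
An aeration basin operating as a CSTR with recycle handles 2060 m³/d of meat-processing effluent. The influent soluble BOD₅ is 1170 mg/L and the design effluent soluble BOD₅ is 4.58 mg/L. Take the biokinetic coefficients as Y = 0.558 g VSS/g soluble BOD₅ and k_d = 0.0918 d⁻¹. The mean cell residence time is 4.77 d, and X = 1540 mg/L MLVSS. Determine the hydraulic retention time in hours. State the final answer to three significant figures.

From the SRT design equation V = Y Q (S₀−S) θ_c / [X (1 + k_d θ_c)] = 0.558 × 2060 × (1170 − 4.58) × 4.77 / [1540 × (1 + 0.0918 × 4.77)] = 6.39×10^6 / 2214 = 2886 m³.
Hydraulic retention time τ = V/Q = 2886 / 2060 = 1.401 d = 33.62 h.

τ ≈ 33.6 h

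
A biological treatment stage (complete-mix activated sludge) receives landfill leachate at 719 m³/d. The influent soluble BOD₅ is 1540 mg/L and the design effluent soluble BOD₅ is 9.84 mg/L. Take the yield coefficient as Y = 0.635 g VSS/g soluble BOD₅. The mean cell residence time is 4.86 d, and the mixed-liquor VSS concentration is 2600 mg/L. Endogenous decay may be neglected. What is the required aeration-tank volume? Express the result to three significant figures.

V·X = Y·Q·ΔS·θ_c gives V = 0.635 × 719 × (1540 − 9.84) × 4.86 / 2600 = 1306 m³.

V ≈ 1310 m³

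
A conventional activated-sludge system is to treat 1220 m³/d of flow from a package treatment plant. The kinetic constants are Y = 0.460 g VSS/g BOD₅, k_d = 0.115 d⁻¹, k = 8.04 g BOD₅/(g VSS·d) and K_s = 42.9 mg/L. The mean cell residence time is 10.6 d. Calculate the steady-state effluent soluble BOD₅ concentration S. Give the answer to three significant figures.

Effluent substrate depends only on kinetics and SRT: S = K_s(1 + k_d θ_c) / [θ_c(Yk − k_d) − 1] = 42.9 × (1 + 0.115 × 10.6) / [10.6 × (0.460 × 8.04 − 0.115) − 1] = 95.20 / 36.98 = 2.574 mg/L.

S ≈ 2.57 mg/L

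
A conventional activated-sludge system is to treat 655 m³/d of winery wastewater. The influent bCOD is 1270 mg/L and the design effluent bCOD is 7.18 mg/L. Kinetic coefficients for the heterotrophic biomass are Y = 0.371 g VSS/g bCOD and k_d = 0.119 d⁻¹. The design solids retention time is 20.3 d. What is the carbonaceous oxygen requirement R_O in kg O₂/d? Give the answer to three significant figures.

R_O ≈ 700 kg O₂/d

Correct the yield for decay: Y_obs = Y/(1 + k_d θ_c) = 0.371 / (1 + 0.119 × 20.3) = 0.371 / 3.416 = 0.1086.
Substrate removed = Q·(S₀ − S) = 655 m³/d × (1270 − 7.18) g/m³ = 8.27×10^5 g/d = 827.1 kg/d.
Biomass synthesised: P_X = Y_obs × 827.1 = 89.84 kg VSS/d.
R_O = Q·ΔS − 1.42 P_X = 827.1 − 127.6 = 699.6 kg O₂/d.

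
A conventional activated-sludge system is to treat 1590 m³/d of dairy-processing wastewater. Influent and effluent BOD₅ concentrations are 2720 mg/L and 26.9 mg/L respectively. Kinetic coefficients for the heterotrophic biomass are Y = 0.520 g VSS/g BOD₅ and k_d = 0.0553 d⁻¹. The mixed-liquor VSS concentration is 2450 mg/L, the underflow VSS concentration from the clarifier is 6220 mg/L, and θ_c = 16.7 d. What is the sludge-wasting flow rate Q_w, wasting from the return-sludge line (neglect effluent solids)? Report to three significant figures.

Steady-state biomass mass balance: V·X·(1 + k_d·θ_c) = Y·Q·(S₀ − S)·θ_c, so V = 0.520 × 1590 × (2720 − 26.9) × 16.7 / [2450 × (1 + 0.0553 × 16.7)] = 3.72×10^7 / 4713 = 7891 m³.
Wasting from the return line (neglecting effluent solids): Q_w = V·X / (θ_c·X_r) = 7891 × 2450 / (16.7 × 6220) = 186.1 m³/d.

Q_w ≈ 186 m³/d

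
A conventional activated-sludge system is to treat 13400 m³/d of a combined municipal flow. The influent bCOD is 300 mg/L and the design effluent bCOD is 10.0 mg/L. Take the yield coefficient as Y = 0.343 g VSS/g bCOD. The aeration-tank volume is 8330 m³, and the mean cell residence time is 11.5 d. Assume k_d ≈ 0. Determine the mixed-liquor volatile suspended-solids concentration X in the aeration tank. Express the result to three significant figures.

X ≈ 1840 mg/L

X = Y·Q·ΔS·θ_c / V = 0.343 × 13400 × (300 − 10.0) × 11.5 / 8330 = 1840 mg/L.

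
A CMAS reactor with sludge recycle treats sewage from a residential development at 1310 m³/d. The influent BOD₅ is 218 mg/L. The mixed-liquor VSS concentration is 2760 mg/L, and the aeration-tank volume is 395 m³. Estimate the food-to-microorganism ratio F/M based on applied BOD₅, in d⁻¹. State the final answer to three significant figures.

Food-to-microorganism ratio F/M = Q S₀ / (V X) = 1310 × 218 / (395.0 × 2760) = 0.2620 d⁻¹.

F/M ≈ 0.262 d⁻¹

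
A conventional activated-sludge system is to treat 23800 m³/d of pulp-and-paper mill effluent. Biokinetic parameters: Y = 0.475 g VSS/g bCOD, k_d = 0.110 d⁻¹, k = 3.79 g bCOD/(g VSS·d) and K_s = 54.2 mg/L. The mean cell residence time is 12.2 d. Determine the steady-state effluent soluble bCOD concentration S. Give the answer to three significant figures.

S ≈ 6.47 mg/L

For a completely mixed reactor with recycle the Lawrence–McCarty relation gives S = K_s·(1 + k_d·θ_c) / [θ_c·(Y·k − k_d) − 1] = 54.2 × (1 + 0.110 × 12.2) / [12.2 × (0.475 × 3.79 − 0.110) − 1] = 126.9 / 19.62 = 6.469 mg/L.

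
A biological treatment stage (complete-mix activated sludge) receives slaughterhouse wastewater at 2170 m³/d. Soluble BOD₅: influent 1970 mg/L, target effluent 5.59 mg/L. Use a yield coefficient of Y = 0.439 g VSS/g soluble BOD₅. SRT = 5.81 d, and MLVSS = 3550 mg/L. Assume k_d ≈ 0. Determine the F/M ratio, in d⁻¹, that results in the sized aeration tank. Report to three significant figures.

F/M ≈ 0.393 d⁻¹

With k_d = 0 the design equation reduces to V = Y Q (S₀−S) θ_c / X = 0.439 × 2170 × (1970 − 5.59) × 5.81 / 3550 = 3063 m³.
F/M = Q·S₀ / (V·X) = 2170 × 1970 / (3063 × 3550) = 0.3932 g soluble BOD₅·(g VSS·d)⁻¹.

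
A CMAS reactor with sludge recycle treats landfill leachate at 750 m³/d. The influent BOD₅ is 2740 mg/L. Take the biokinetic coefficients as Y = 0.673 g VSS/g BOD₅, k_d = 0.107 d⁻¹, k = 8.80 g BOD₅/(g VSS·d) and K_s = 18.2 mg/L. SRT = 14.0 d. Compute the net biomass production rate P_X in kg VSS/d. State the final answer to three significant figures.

P_X ≈ 554 kg VSS/d

For a completely mixed reactor with recycle the Lawrence–McCarty relation gives S = K_s·(1 + k_d·θ_c) / [θ_c·(Y·k − k_d) − 1] = 18.2 × (1 + 0.107 × 14.0) / [14.0 × (0.673 × 8.80 − 0.107) − 1] = 45.46 / 80.42 = 0.5654 mg/L.
Correct the yield for decay: Y_obs = Y/(1 + k_d θ_c) = 0.673 / (1 + 0.107 × 14.0) = 0.673 / 2.498 = 0.2694.
ΔS = 2740 − 0.565 = 2739 mg/L, so the substrate removal rate is 750 × 2739/1000 = 2055 kg BOD₅/d.
So the net sludge growth is P_X = 0.2694 × 2055 = 553.5 kg VSS/d.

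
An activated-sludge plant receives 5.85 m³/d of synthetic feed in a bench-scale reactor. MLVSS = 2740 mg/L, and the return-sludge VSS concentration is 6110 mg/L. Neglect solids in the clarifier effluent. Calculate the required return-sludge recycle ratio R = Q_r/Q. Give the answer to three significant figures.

Mass balance around the secondary clarifier (neglecting effluent solids): R = X / (X_r − X) = 2740 / (6110 − 2740) = 0.8131.

R ≈ 0.813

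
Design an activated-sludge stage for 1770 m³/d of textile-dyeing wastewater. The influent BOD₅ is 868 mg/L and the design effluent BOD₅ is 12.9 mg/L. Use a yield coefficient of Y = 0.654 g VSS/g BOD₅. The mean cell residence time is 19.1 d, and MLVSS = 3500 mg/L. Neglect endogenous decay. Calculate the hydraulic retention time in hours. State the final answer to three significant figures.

τ ≈ 73.2 h

With k_d = 0 the design equation reduces to V = Y Q (S₀−S) θ_c / X = 0.654 × 1770 × (868 − 12.9) × 19.1 / 3500 = 5402 m³.
τ = V/Q = 5402/1770 = 3.052 d, or 73.24 h.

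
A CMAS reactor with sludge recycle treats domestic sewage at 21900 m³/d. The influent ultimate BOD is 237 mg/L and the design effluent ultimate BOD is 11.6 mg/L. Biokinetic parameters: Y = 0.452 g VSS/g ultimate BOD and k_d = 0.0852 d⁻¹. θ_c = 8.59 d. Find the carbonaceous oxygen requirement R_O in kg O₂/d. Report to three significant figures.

R_O ≈ 3110 kg O₂/d

Y_obs = Y / (1 + k_d θ_c) = 0.452 / (1 + 0.0852 × 8.59) = 0.452 / 1.732 = 0.2610.
Q·(S₀ − S) = 21900 × (237 − 11.6) × 10⁻³ = 4936 kg/d removed.
P_X = Y_obs·Q·(S₀ − S) = 0.2610 × 4936 = 1288 kg VSS/d.
R_O = Q·(S₀ − S) − 1.42·P_X = 4936 − 1.42 × 1288 = 3107 kg O₂/d.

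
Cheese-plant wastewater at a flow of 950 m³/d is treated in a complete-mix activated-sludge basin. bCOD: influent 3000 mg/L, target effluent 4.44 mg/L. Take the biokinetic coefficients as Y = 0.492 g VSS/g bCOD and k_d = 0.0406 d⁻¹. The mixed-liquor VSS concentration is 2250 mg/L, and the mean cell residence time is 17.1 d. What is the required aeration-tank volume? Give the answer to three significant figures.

Rearranging the biomass balance for a CMAS with decay, V = Y·Q·ΔS·θ_c / [X·(1+k_d θ_c)] = 0.492 × 950 × (3000 − 4.44) × 17.1 / [2250 × (1 + 0.0406 × 17.1)] = 2.39×10^7 / 3812 = 6281 m³.

V ≈ 6280 m³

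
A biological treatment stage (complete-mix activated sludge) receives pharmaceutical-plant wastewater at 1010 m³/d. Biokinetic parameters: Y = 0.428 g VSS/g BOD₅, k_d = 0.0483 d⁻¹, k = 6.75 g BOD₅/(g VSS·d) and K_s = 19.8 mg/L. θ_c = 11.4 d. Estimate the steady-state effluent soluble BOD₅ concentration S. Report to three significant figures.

S ≈ 0.978 mg/L

Effluent substrate depends only on kinetics and SRT: S = K_s(1 + k_d θ_c) / [θ_c(Yk − k_d) − 1] = 19.8 × (1 + 0.0483 × 11.4) / [11.4 × (0.428 × 6.75 − 0.0483) − 1] = 30.70 / 31.38 = 0.9783 mg/L.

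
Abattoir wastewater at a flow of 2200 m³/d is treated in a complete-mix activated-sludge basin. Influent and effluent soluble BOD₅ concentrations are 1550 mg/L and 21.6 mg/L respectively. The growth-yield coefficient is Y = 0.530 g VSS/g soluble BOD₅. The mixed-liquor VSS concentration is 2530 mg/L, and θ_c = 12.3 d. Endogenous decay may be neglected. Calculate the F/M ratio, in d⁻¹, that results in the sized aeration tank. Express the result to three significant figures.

F/M ≈ 0.156 d⁻¹

Biomass mass balance (decay neglected): V·X = Y·Q·(S₀ − S)·θ_c, so V = 0.530 × 2200 × (1550 − 21.6) × 12.3 / 2530 = 8664 m³.
F/M = Q·S₀ / (V·X) = 2200 × 1550 / (8664 × 2530) = 0.1556 g soluble BOD₅·(g VSS·d)⁻¹.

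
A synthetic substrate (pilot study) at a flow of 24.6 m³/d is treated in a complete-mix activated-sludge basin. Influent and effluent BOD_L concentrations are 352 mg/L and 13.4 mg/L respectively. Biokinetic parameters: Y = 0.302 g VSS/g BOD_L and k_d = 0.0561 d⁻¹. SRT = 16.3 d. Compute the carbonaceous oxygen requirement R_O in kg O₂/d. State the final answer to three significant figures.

Observed yield with endogenous decay: Y_obs = Y / (1 + k_d·θ_c) = 0.302 / (1 + 0.0561 × 16.3) = 0.302 / 1.914 = 0.1577 g VSS/g BOD_L.
Q·(S₀ − S) = 24.6 × (352 − 13.4) × 10⁻³ = 8.330 kg/d removed.
Net sludge production P_X = 0.1577 × 8.330 = 1.314 kg VSS/d.
Carbonaceous O₂ demand = substrate oxidised − cell-mass equivalent = 8.330 − 1.42 × 1.314 = 6.464 kg O₂/d.

R_O ≈ 6.46 kg O₂/d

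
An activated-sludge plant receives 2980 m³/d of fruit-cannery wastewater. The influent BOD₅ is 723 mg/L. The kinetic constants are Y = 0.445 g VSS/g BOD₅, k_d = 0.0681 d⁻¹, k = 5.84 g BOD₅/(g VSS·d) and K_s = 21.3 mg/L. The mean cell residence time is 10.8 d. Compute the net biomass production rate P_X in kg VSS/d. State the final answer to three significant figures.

Effluent substrate depends only on kinetics and SRT: S = K_s(1 + k_d θ_c) / [θ_c(Yk − k_d) − 1] = 21.3 × (1 + 0.0681 × 10.8) / [10.8 × (0.445 × 5.84 − 0.0681) − 1] = 36.97 / 26.33 = 1.404 mg/L.
Correct the yield for decay: Y_obs = Y/(1 + k_d θ_c) = 0.445 / (1 + 0.0681 × 10.8) = 0.445 / 1.735 = 0.2564.
Substrate removed = Q·(S₀ − S) = 2980 m³/d × (723 − 1.40) g/m³ = 2.15×10^6 g/d = 2150 kg/d.
Biomass produced: P_X = Y_obs·Q·ΔS = 0.2564 × 2150 ≈ 551.4 kg VSS/d.

P_X ≈ 551 kg VSS/d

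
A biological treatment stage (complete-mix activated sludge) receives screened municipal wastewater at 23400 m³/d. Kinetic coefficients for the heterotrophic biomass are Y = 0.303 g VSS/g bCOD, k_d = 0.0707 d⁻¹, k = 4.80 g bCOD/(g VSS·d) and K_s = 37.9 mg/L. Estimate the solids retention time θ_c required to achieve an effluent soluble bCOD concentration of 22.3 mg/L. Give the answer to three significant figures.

From 1/θ_c = Y·k·S/(K_s + S) − k_d: Y·k·S/(K_s+S) = 0.303 × 4.80 × 22.3 / (37.9 + 22.3) = 0.5388 d⁻¹.
1/θ_c = 0.5388 − 0.0707 = 0.4681 d⁻¹, so θ_c = 2.136 d.

θ_c ≈ 2.14 d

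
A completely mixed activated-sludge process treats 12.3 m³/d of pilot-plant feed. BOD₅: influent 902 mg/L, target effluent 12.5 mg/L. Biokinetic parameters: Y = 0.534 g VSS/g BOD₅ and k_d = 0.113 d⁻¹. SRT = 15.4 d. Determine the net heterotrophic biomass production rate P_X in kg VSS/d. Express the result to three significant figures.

P_X ≈ 2.13 kg VSS/d

Observed yield with endogenous decay: Y_obs = Y / (1 + k_d·θ_c) = 0.534 / (1 + 0.113 × 15.4) = 0.534 / 2.740 = 0.1949 g VSS/g BOD₅.
Substrate removed = Q·(S₀ − S) = 12.3 m³/d × (902 − 12.5) g/m³ = 1.09×10^4 g/d = 10.94 kg/d.
Biomass produced: P_X = Y_obs·Q·ΔS = 0.1949 × 10.94 ≈ 2.132 kg VSS/d.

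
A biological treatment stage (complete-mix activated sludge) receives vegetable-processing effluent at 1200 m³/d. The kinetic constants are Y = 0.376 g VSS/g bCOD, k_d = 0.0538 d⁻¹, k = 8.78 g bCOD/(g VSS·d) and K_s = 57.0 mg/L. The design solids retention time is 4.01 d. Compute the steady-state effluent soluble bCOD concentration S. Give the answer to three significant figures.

From the Monod/SRT balance for a CMAS, S = K_s·(1+k_d θ_c)/[θ_c·(Y k − k_d) − 1] = 57.0 × (1 + 0.0538 × 4.01) / [4.01 × (0.376 × 8.78 − 0.0538) − 1] = 69.30 / 12.02 = 5.764 mg/L.

S ≈ 5.76 mg/L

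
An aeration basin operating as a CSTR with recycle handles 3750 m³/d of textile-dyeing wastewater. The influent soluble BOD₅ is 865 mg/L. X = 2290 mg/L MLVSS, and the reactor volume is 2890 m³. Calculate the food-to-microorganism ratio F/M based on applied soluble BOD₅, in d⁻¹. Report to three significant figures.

F/M ≈ 0.490 d⁻¹

Food-to-microorganism ratio F/M = Q S₀ / (V X) = 3750 × 865 / (2890 × 2290) = 0.4901 d⁻¹.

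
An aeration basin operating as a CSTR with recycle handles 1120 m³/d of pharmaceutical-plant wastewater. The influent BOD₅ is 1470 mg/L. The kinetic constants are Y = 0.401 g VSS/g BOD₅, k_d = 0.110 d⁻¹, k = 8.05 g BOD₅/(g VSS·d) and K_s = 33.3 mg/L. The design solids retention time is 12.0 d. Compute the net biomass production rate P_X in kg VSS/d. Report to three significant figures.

From the Monod/SRT balance for a CMAS, S = K_s·(1+k_d θ_c)/[θ_c·(Y k − k_d) − 1] = 33.3 × (1 + 0.110 × 12.0) / [12.0 × (0.401 × 8.05 − 0.110) − 1] = 77.26 / 36.42 = 2.121 mg/L.
Observed yield with endogenous decay: Y_obs = Y / (1 + k_d·θ_c) = 0.401 / (1 + 0.110 × 12.0) = 0.401 / 2.320 = 0.1728 g VSS/g BOD₅.
Mass of BOD₅ removed per day: Q(S₀ − S) = 1120 × 1468 g/m³ = 1644 kg/d.
Biomass produced: P_X = Y_obs·Q·ΔS = 0.1728 × 1644 ≈ 284.2 kg VSS/d.

P_X ≈ 284 kg VSS/d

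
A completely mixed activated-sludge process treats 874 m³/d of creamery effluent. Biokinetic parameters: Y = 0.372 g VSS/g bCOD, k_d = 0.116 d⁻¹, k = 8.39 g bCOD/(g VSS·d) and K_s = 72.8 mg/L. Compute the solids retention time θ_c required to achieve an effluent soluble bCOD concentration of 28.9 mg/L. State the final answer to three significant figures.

θ_c ≈ 1.30 d

From 1/θ_c = Y·k·S/(K_s + S) − k_d: Y·k·S/(K_s+S) = 0.372 × 8.39 × 28.9 / (72.8 + 28.9) = 0.8869 d⁻¹.
θ_c = 1/(μ − k_d) = 1/(0.8869 − 0.116) = 1/0.7709 = 1.297 d.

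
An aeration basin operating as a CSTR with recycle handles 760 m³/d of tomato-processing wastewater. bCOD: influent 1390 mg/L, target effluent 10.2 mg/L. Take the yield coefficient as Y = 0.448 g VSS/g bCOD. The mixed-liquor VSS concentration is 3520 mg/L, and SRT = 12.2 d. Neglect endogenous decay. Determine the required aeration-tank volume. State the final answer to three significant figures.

V ≈ 1630 m³

Biomass mass balance (decay neglected): V·X = Y·Q·(S₀ − S)·θ_c, so V = 0.448 × 760 × (1390 − 10.2) × 12.2 / 3520 = 1628 m³.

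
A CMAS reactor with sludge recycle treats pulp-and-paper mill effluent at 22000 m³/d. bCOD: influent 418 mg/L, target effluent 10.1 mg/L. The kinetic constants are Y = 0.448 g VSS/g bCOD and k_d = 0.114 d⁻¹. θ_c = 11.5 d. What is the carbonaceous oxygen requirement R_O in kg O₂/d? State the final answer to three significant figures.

Correct the yield for decay: Y_obs = Y/(1 + k_d θ_c) = 0.448 / (1 + 0.114 × 11.5) = 0.448 / 2.311 = 0.1939.
Substrate removed = Q·(S₀ − S) = 22000 m³/d × (418 − 10.1) g/m³ = 8.97×10^6 g/d = 8974 kg/d.
Biomass synthesised: P_X = Y_obs × 8974 = 1740 kg VSS/d.
Carbonaceous O₂ demand = substrate oxidised − cell-mass equivalent = 8974 − 1.42 × 1740 = 6504 kg O₂/d.

R_O ≈ 6500 kg O₂/d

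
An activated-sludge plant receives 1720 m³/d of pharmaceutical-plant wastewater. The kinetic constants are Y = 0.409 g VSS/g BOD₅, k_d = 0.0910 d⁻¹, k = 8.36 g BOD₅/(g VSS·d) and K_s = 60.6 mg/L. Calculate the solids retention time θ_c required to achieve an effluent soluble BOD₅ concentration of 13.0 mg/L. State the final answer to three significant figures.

At the target effluent, Y k S/(K_s+S) = 0.409×8.36×13.0/73.60 = 0.6039 d⁻¹.
1/θ_c = 0.6039 − 0.0910 = 0.5129 d⁻¹, so θ_c = 1.950 d.

θ_c ≈ 1.95 d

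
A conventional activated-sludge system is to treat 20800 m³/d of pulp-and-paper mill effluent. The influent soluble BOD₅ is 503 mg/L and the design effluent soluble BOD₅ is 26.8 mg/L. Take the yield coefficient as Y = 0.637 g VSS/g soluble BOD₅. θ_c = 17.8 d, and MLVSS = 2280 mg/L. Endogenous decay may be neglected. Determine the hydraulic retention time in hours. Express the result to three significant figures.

V·X = Y·Q·ΔS·θ_c gives V = 0.637 × 20800 × (503 − 26.8) × 17.8 / 2280 = 49258 m³.
τ = V/Q = 49258/20800 = 2.368 d, or 56.84 h.

τ ≈ 56.8 h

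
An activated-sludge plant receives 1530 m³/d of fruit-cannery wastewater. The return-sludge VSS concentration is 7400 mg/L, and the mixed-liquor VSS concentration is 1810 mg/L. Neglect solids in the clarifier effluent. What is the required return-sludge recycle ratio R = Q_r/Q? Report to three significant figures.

R = Q_r/Q = X/(X_r − X) = 1810 / (7400 − 1810) = 0.3238.

R ≈ 0.324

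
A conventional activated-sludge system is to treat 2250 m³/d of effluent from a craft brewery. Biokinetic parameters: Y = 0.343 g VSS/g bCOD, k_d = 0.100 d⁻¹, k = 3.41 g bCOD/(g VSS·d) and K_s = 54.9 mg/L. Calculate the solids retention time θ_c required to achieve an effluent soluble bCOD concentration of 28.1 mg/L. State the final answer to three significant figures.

θ_c ≈ 3.38 d

At the target effluent, Y k S/(K_s+S) = 0.343×3.41×28.1/83.00 = 0.3960 d⁻¹.
θ_c = 1/(μ − k_d) = 1/(0.3960 − 0.100) = 1/0.2960 = 3.379 d.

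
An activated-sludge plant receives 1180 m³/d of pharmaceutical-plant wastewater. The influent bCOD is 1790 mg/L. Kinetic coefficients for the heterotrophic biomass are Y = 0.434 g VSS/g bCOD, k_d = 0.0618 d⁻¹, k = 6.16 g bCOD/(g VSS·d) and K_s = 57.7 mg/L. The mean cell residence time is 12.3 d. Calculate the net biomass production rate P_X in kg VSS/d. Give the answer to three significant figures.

P_X ≈ 520 kg VSS/d

For a completely mixed reactor with recycle the Lawrence–McCarty relation gives S = K_s·(1 + k_d·θ_c) / [θ_c·(Y·k − k_d) − 1] = 57.7 × (1 + 0.0618 × 12.3) / [12.3 × (0.434 × 6.16 − 0.0618) − 1] = 101.6 / 31.12 = 3.263 mg/L.
The observed yield is Y_obs = Y/(1 + k_d·θ_c) = 0.434 / (1 + 0.0618 × 12.3) = 0.434 / 1.760 = 0.2466 g VSS per g bCOD removed.
ΔS = 1790 − 3.26 = 1787 mg/L, so the substrate removal rate is 1180 × 1787/1000 = 2108 kg bCOD/d.
Net biomass production P_X = Y_obs × Q·(S₀ − S) = 0.2466 × 2108 = 519.9 kg VSS/d.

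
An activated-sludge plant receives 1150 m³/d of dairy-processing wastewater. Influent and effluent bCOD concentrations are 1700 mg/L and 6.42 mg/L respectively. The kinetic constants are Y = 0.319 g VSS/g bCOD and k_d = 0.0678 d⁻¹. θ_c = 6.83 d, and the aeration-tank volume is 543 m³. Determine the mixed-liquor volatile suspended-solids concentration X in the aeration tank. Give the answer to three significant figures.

X ≈ 5340 mg/L

X = Y·Q·ΔS·θ_c / [V·(1 + k_d θ_c)] = 0.319 × 1150 × (1700 − 6.42) × 6.83 / [543 × (1 + 0.0678 × 6.83)] = 5341 mg/L.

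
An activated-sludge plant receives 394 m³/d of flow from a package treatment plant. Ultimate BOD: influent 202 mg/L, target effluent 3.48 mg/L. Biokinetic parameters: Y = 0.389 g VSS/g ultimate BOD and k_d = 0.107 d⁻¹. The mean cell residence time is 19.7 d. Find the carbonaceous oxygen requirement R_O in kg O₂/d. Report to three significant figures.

Observed yield with endogenous decay: Y_obs = Y / (1 + k_d·θ_c) = 0.389 / (1 + 0.107 × 19.7) = 0.389 / 3.108 = 0.1252 g VSS/g ultimate BOD.
ΔS = 202 − 3.48 = 198.5 mg/L, so the substrate removal rate is 394 × 198.5/1000 = 78.22 kg ultimate BOD/d.
P_X = Y_obs·Q·(S₀ − S) = 0.1252 × 78.22 = 9.790 kg VSS/d.
R_O = Q·(S₀ − S) − 1.42·P_X = 78.22 − 1.42 × 9.790 = 64.32 kg O₂/d.

R_O ≈ 64.3 kg O₂/d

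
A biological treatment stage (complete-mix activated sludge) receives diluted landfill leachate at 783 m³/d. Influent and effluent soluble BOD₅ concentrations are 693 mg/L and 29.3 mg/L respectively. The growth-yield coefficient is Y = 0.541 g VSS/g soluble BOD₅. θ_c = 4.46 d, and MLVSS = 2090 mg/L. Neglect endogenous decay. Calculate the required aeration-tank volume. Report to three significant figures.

Biomass mass balance (decay neglected): V·X = Y·Q·(S₀ − S)·θ_c, so V = 0.541 × 783 × (693 − 29.3) × 4.46 / 2090 = 600.0 m³.

V ≈ 600 m³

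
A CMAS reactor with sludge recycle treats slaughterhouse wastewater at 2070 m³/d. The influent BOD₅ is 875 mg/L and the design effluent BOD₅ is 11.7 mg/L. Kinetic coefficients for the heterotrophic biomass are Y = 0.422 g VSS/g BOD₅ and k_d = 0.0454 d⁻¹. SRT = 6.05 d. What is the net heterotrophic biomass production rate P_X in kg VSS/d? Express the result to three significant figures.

Y_obs = Y / (1 + k_d θ_c) = 0.422 / (1 + 0.0454 × 6.05) = 0.422 / 1.275 = 0.3311.
Substrate removed = Q·(S₀ − S) = 2070 m³/d × (875 − 11.7) g/m³ = 1.79×10^6 g/d = 1787 kg/d.
So the net sludge growth is P_X = 0.3311 × 1787 = 591.6 kg VSS/d.

P_X ≈ 592 kg VSS/d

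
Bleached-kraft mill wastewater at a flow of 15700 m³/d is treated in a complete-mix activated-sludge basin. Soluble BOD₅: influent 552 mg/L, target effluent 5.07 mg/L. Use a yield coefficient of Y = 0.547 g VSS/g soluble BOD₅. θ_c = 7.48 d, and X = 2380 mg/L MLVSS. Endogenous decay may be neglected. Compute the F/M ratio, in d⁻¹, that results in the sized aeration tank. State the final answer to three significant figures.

V·X = Y·Q·ΔS·θ_c gives V = 0.547 × 15700 × (552 − 5.07) × 7.48 / 2380 = 14762 m³.
F/M = Q·S₀ / (V·X) = 15700 × 552 / (14762 × 2380) = 0.2467 g soluble BOD₅·(g VSS·d)⁻¹.

F/M ≈ 0.247 d⁻¹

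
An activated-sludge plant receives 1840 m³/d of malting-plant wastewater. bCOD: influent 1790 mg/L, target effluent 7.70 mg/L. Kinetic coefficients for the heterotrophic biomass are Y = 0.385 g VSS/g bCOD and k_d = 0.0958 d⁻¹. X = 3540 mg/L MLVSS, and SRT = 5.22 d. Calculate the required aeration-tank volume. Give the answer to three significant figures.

V ≈ 1240 m³

Steady-state biomass mass balance: V·X·(1 + k_d·θ_c) = Y·Q·(S₀ − S)·θ_c, so V = 0.385 × 1840 × (1790 − 7.70) × 5.22 / [3540 × (1 + 0.0958 × 5.22)] = 6.59×10^6 / 5310 = 1241 m³.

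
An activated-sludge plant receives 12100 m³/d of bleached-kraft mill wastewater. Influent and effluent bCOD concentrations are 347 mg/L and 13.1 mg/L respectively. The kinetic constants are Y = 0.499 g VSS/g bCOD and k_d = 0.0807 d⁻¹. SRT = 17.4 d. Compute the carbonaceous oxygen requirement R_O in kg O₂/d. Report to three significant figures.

R_O ≈ 2850 kg O₂/d

The observed yield is Y_obs = Y/(1 + k_d·θ_c) = 0.499 / (1 + 0.0807 × 17.4) = 0.499 / 2.404 = 0.2076 g VSS per g bCOD removed.
Substrate removed = Q·(S₀ − S) = 12100 m³/d × (347 − 13.1) g/m³ = 4.04×10^6 g/d = 4040 kg/d.
Net sludge production P_X = 0.2076 × 4040 = 838.6 kg VSS/d.
R_O = Q·(S₀ − S) − 1.42·P_X = 4040 − 1.42 × 838.6 = 2849 kg O₂/d.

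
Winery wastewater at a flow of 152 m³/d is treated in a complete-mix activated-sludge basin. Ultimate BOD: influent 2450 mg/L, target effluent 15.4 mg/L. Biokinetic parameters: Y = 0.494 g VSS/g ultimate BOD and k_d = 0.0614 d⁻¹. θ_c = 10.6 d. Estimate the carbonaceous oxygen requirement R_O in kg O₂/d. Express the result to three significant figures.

R_O ≈ 213 kg O₂/d

The observed yield is Y_obs = Y/(1 + k_d·θ_c) = 0.494 / (1 + 0.0614 × 10.6) = 0.494 / 1.651 = 0.2992 g VSS per g ultimate BOD removed.
Substrate removed = Q·(S₀ − S) = 152 m³/d × (2450 − 15.4) g/m³ = 3.7×10^5 g/d = 370.1 kg/d.
P_X = Y_obs·Q·(S₀ − S) = 0.2992 × 370.1 = 110.7 kg VSS/d.
R_O = Q·ΔS − 1.42 P_X = 370.1 − 157.2 = 212.8 kg O₂/d.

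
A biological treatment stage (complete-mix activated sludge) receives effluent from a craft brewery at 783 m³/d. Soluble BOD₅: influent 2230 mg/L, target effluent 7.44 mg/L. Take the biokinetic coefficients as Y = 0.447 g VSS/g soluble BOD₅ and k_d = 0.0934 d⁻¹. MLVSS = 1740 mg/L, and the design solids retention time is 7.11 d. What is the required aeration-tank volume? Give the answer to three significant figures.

Steady-state biomass mass balance: V·X·(1 + k_d·θ_c) = Y·Q·(S₀ − S)·θ_c, so V = 0.447 × 783 × (2230 − 7.44) × 7.11 / [1740 × (1 + 0.0934 × 7.11)] = 5.53×10^6 / 2895 = 1910 m³.

V ≈ 1910 m³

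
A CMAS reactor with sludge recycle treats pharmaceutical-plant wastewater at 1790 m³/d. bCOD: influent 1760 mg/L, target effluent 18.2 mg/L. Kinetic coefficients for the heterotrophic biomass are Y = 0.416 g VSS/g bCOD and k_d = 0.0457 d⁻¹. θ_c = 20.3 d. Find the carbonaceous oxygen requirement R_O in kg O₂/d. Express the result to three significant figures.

R_O ≈ 2160 kg O₂/d

The observed yield is Y_obs = Y/(1 + k_d·θ_c) = 0.416 / (1 + 0.0457 × 20.3) = 0.416 / 1.928 = 0.2158 g VSS per g bCOD removed.
ΔS = 1760 − 18.2 = 1742 mg/L, so the substrate removal rate is 1790 × 1742/1000 = 3118 kg bCOD/d.
Biomass synthesised: P_X = Y_obs × 3118 = 672.8 kg VSS/d.
R_O = Q·(S₀ − S) − 1.42·P_X = 3118 − 1.42 × 672.8 = 2162 kg O₂/d.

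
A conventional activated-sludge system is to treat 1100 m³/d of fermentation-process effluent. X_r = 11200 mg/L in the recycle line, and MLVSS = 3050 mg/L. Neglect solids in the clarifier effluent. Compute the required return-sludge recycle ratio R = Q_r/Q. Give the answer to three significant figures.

R ≈ 0.374

Mass balance around the secondary clarifier (neglecting effluent solids): R = X / (X_r − X) = 3050 / (11200 − 3050) = 0.3742.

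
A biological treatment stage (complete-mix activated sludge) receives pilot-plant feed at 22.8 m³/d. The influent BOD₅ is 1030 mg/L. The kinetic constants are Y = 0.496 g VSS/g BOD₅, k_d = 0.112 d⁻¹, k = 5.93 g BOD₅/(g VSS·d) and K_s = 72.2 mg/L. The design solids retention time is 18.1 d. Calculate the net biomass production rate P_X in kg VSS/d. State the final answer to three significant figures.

P_X ≈ 3.83 kg VSS/d

From the Monod/SRT balance for a CMAS, S = K_s·(1+k_d θ_c)/[θ_c·(Y k − k_d) − 1] = 72.2 × (1 + 0.112 × 18.1) / [18.1 × (0.496 × 5.93 − 0.112) − 1] = 218.6 / 50.21 = 4.353 mg/L.
Y_obs = Y / (1 + k_d θ_c) = 0.496 / (1 + 0.112 × 18.1) = 0.496 / 3.027 = 0.1638.
Q·(S₀ − S) = 22.8 × (1030 − 4.35) × 10⁻³ = 23.38 kg/d removed.
P_X = Y_obs · Q(S₀ − S) = 0.1638 × 23.38 = 3.832 kg VSS/d.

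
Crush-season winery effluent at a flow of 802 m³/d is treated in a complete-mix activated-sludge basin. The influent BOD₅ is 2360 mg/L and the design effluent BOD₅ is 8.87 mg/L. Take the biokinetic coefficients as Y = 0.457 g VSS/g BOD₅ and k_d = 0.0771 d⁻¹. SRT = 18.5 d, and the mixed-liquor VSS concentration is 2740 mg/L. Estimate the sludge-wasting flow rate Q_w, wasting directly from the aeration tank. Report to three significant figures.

Steady-state biomass mass balance: V·X·(1 + k_d·θ_c) = Y·Q·(S₀ − S)·θ_c, so V = 0.457 × 802 × (2360 − 8.87) × 18.5 / [2740 × (1 + 0.0771 × 18.5)] = 1.59×10^7 / 6648 = 2398 m³.
For wasting at MLVSS concentration, Q_w = V/θ_c = 2398/18.5 = 129.6 m³/d.

Q_w ≈ 130 m³/d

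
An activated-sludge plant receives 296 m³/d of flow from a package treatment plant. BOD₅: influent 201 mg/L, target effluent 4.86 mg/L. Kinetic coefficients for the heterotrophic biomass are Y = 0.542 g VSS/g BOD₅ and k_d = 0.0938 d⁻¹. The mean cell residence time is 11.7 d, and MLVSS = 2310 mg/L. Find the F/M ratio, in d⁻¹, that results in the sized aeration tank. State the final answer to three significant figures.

F/M ≈ 0.339 d⁻¹

Steady-state biomass mass balance: V·X·(1 + k_d·θ_c) = Y·Q·(S₀ − S)·θ_c, so V = 0.542 × 296 × (201 − 4.86) × 11.7 / [2310 × (1 + 0.0938 × 11.7)] = 3.68×10^5 / 4845 = 75.99 m³.
F/M = applied load / biomass = Q·S₀/(V·X) = 296 × 201 / (75.99 × 2310) = 0.3390 d⁻¹.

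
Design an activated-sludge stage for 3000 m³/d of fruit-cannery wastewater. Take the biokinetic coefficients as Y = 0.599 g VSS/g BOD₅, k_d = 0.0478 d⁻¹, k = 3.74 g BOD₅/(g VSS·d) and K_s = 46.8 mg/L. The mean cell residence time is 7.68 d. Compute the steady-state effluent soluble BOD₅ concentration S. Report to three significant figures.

S ≈ 4.04 mg/L

For a completely mixed reactor with recycle the Lawrence–McCarty relation gives S = K_s·(1 + k_d·θ_c) / [θ_c·(Y·k − k_d) − 1] = 46.8 × (1 + 0.0478 × 7.68) / [7.68 × (0.599 × 3.74 − 0.0478) − 1] = 63.98 / 15.84 = 4.040 mg/L.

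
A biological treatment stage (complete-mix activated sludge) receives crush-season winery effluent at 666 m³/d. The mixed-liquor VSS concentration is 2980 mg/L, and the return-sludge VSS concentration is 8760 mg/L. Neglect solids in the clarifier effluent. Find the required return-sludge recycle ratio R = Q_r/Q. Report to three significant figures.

R = Q_r/Q = X/(X_r − X) = 2980 / (8760 − 2980) = 0.5156.

R ≈ 0.516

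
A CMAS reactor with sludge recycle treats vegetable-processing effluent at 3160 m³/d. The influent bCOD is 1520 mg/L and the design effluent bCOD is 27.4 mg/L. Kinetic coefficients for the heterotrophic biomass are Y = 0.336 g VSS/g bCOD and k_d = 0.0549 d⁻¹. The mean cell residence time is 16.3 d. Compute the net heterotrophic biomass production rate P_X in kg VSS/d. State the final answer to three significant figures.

P_X ≈ 836 kg VSS/d

Observed yield with endogenous decay: Y_obs = Y / (1 + k_d·θ_c) = 0.336 / (1 + 0.0549 × 16.3) = 0.336 / 1.895 = 0.1773 g VSS/g bCOD.
ΔS = 1520 − 27.4 = 1493 mg/L, so the substrate removal rate is 3160 × 1493/1000 = 4717 kg bCOD/d.
So the net sludge growth is P_X = 0.1773 × 4717 = 836.4 kg VSS/d.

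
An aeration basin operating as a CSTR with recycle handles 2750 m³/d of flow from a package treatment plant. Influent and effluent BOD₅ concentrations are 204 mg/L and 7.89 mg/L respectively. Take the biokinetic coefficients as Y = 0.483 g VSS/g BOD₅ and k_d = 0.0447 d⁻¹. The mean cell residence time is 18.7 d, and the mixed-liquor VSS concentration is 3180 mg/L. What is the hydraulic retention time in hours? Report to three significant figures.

Rearranging the biomass balance for a CMAS with decay, V = Y·Q·ΔS·θ_c / [X·(1+k_d θ_c)] = 0.483 × 2750 × (204 − 7.89) × 18.7 / [3180 × (1 + 0.0447 × 18.7)] = 4.87×10^6 / 5838 = 834.3 m³.
HRT = V/Q = 834.3 m³ / 2750 m³·d⁻¹ = 0.3034 d × 24 = 7.282 h.

τ ≈ 7.28 h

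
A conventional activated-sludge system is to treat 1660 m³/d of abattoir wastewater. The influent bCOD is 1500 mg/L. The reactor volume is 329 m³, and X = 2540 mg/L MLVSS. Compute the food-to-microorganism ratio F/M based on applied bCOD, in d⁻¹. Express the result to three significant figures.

F/M = Q·S₀ / (V·X) = 1660 × 1500 / (329.0 × 2540) = 2.980 g bCOD·(g VSS·d)⁻¹.

F/M ≈ 2.98 d⁻¹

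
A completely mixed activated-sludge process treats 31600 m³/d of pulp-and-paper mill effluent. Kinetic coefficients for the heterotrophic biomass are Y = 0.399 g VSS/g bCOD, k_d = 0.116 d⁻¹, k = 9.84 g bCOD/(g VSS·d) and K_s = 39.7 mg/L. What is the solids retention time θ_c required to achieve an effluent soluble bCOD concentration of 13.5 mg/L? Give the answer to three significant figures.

Specific growth rate at S = 13.5 mg/L: μ = YkS/(K_s+S) = 0.399·9.84·13.5/(39.7+13.5) = 0.9963 d⁻¹.
θ_c = 1/(μ − k_d) = 1/(0.9963 − 0.116) = 1/0.8803 = 1.136 d.

θ_c ≈ 1.14 d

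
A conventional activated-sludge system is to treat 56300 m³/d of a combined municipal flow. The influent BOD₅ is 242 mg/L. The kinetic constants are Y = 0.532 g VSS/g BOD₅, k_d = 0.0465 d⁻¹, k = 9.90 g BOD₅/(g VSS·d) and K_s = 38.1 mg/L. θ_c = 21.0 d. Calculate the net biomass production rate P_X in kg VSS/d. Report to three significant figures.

P_X ≈ 3660 kg VSS/d

For a completely mixed reactor with recycle the Lawrence–McCarty relation gives S = K_s·(1 + k_d·θ_c) / [θ_c·(Y·k − k_d) − 1] = 38.1 × (1 + 0.0465 × 21.0) / [21.0 × (0.532 × 9.90 − 0.0465) − 1] = 75.30 / 108.6 = 0.6932 mg/L.
The observed yield is Y_obs = Y/(1 + k_d·θ_c) = 0.532 / (1 + 0.0465 × 21.0) = 0.532 / 1.977 = 0.2692 g VSS per g BOD₅ removed.
Q·(S₀ − S) = 56300 × (242 − 0.693) × 10⁻³ = 13586 kg/d removed.
Net biomass production P_X = Y_obs × Q·(S₀ − S) = 0.2692 × 13586 = 3657 kg VSS/d.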